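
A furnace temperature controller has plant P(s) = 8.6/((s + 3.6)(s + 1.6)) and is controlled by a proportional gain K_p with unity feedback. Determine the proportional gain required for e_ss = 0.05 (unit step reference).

K_p = 12.7

Steady-state error for a unit step on this type-0 loop is 1/(1 + K_p·P(0)).
P(0) = 1.493. Require 1/(1 + K_p·1.493) = 0.05, so 1 + 1.493·K_p = 20.
K_p = (20 − 1)/1.493 = 12.7.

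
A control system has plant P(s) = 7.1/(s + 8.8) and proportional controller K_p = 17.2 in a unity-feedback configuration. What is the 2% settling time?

Closed-loop transfer function: T(s) = K_p·P(s)/(1 + K_p·P(s)) = 122.1/(s + 8.8 + 122.1) = 122.1/(s + 130.9).
Time constant τ = 1/130.9 = 0.007638 s, so the 2% settling time is about 4τ = 0.0306 s.

T_s ≈ 0.0306 s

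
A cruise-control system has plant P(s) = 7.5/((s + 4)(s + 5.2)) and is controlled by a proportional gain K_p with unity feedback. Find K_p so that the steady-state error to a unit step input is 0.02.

The loop is type 0, so e_ss(step) = 1/(1 + K_pos) with K_pos = K_p·P(0).
P(0) = 0.3606. Require 1/(1 + K_p·0.3606) = 0.02, so 1 + 0.3606·K_p = 50.
K_p = (50 − 1)/0.3606 = 136.

K_p = 136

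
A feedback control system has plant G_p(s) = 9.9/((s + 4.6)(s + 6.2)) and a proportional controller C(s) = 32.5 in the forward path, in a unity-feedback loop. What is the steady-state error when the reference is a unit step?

The loop is type 0. Static position error constant K_pos = C(0)·G_p(0) = 32.5·0.3471 = 11.28.
Steady-state error to a unit step: e_ss = 1/(1+K_pos) = 1/12.28 = 0.0814.

0.0814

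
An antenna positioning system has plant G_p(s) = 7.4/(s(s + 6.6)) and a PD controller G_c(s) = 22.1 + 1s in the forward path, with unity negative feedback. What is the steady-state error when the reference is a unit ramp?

The loop has one pole at the origin (type 1). Velocity error constant K_v = lim_{s→0} s·G_c(s)G_p(s) = 22.1·7.4/6.6 = 24.78.
Steady-state error to a unit ramp: e_ss = 1/K_v = 0.0404.

0.0404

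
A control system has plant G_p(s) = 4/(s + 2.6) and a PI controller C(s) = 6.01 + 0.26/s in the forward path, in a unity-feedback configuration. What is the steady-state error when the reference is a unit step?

The open loop C(s)G_p(s) has a pole at the origin (type 1), so the static position error constant is infinite and e_ss = 1/(1+∞) = 0.

0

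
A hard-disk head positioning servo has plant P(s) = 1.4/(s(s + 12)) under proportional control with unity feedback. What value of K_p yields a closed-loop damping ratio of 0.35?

K_p = 210

Closed-loop characteristic equation: s² + 12s + K_p·1.4 = 0.
So ω_n = √(1.4K_p) and 2ζω_n = 12, giving ζ = 12/(2√(1.4K_p)).
Setting ζ = 0.35: √(1.4K_p) = 12/(2·0.35) = 17.14, so K_p = 293.9/1.4 = 210.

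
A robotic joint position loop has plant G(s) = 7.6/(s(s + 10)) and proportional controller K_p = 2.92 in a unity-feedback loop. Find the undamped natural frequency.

1 + K_p·G(s) = 0 gives s² + 10s + 22.19 = 0.
So ω_n² = 22.19 ⇒ ω_n = 4.711 rad/s, and ζ = 10/(2ω_n) = 1.06.

ω_n = 4.71 rad/s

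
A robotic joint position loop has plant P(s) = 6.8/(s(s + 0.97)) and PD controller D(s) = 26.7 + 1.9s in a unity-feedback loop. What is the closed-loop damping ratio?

ζ = 0.515

Forward path: (26.7 + 1.9s)·6.8/(s(s+0.97)). The closed-loop characteristic equation is s² + (0.97 + 6.8·1.9)s + 6.8·26.7 = 0.
That is s² + 13.89s + 181.6 = 0, so ω_n = 13.47 rad/s and ζ = 13.89/(2·13.47) = 0.5154.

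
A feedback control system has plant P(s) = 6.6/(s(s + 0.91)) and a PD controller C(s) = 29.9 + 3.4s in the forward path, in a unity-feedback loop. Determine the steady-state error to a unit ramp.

The loop has one pole at the origin (type 1). Velocity error constant K_v = lim_{s→0} s·C(s)P(s) = 29.9·6.6/0.91 = 216.9.
Steady-state error to a unit ramp: e_ss = 1/K_v = 0.00461.

0.00461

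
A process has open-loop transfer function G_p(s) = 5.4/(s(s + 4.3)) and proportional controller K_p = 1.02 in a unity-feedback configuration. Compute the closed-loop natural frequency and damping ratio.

With unity feedback the closed-loop characteristic equation is s² + 4.3s + 1.02·5.4 = s² + 4.3s + 5.508 = 0.
Matching s² + 2ζω_n s + ω_n²: ω_n = √5.508 = 2.347 rad/s and 2ζω_n = 4.3, so ζ = 4.3/(2·2.347) = 0.916.

ω_n = 2.35 rad/s, ζ = 0.916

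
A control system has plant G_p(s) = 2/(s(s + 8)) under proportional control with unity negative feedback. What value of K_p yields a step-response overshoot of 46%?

K_p = 139

From %OS = 100·exp(−πζ/√(1−ζ²)) = 46%, ζ = −ln(0.46)/√(π²+ln²(0.46)) = 0.24.
Characteristic equation s² + 8s + 2K_p = 0 gives ζ = 8/(2√(2K_p)).
Setting ζ = 0.24: √(2K_p) = 8/(2·0.24) = 16.67, so K_p = 277.9/2 = 139.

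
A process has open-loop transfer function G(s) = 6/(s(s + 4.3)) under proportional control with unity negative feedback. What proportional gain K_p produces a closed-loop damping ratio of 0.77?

Closed-loop characteristic equation: s² + 4.3s + K_p·6 = 0.
So ω_n = √(6K_p) and 2ζω_n = 4.3, giving ζ = 4.3/(2√(6K_p)).
Setting ζ = 0.77: √(6K_p) = 4.3/(2·0.77) = 2.792, so K_p = 7.796/6 = 1.3.

K_p = 1.3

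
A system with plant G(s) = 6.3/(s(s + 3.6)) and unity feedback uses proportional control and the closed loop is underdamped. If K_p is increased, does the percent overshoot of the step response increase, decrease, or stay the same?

ζ = 3.6/(2√(6.3K_p)) decreases as K_p grows; lower damping means more overshoot.

increase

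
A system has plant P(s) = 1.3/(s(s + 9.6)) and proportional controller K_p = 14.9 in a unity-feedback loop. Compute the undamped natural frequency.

With unity feedback the closed-loop characteristic equation is s² + 9.6s + 14.9·1.3 = s² + 9.6s + 19.37 = 0.
So ω_n² = 19.37 ⇒ ω_n = 4.401 rad/s, and ζ = 9.6/(2ω_n) = 1.09.

ω_n = 4.4 rad/s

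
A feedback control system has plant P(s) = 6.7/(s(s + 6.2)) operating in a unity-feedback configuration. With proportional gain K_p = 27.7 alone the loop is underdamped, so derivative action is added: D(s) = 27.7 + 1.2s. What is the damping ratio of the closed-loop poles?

Forward path: (27.7 + 1.2s)·6.7/(s(s+6.2)). The closed-loop characteristic equation is s² + (6.2 + 6.7·1.2)s + 6.7·27.7 = 0.
That is s² + 14.24s + 185.6 = 0, so ω_n = 13.62 rad/s and ζ = 14.24/(2·13.62) = 0.5226.

ζ = 0.523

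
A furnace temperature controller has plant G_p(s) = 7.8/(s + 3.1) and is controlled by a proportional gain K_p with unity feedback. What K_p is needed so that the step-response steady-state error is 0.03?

K_p = 12.9

For a type-0 loop with proportional control, e_ss = 1/(1 + K_p·G_p(0)).
G_p(0) = 2.516. Require 1/(1 + K_p·2.516) = 0.03, so 1 + 2.516·K_p = 33.33.
K_p = (33.33 − 1)/2.516 = 12.9.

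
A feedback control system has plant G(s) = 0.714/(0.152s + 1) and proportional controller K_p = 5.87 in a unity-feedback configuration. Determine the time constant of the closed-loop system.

Closed loop: T(s) = K_p·G/(1+K_p·G) = 4.191/(0.152s + 1 + 4.191), with pole at s = −(1 + 4.191)/0.152 = −34.15.
Closed-loop time constant τ = 1/34.15 = 0.0293 s.

τ = 0.0293 s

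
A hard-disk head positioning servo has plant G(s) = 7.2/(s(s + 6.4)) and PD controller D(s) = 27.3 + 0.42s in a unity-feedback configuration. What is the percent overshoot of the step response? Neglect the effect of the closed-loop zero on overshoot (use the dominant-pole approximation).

Forward path: (27.3 + 0.42s)·7.2/(s(s+6.4)). The closed-loop characteristic equation is s² + (6.4 + 7.2·0.42)s + 7.2·27.3 = 0.
That is s² + 9.424s + 196.6 = 0, so ω_n = 14.02 rad/s and ζ = 9.424/(2·14.02) = 0.3361.
%OS = 100·exp(−πζ/√(1−ζ²)) = 32.6%.

32.6%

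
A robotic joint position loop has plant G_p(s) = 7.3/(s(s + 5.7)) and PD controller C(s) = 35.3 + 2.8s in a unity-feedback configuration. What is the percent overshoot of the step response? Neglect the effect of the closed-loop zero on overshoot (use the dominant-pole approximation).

1.22%

Forward path: (35.3 + 2.8s)·7.3/(s(s+5.7)). The closed-loop characteristic equation is s² + (5.7 + 7.3·2.8)s + 7.3·35.3 = 0.
That is s² + 26.14s + 257.7 = 0, so ω_n = 16.05 rad/s and ζ = 26.14/(2·16.05) = 0.8142.
%OS = 100·exp(−πζ/√(1−ζ²)) = 1.22%.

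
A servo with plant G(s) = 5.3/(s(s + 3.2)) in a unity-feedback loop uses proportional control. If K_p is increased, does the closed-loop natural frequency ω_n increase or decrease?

increase

ω_n = √(5.3·K_p), which grows with K_p.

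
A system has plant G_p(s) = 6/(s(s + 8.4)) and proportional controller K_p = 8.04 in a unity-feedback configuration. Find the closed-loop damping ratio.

With unity feedback the closed-loop characteristic equation is s² + 8.4s + 8.04·6 = s² + 8.4s + 48.24 = 0.
Matching s² + 2ζω_n s + ω_n²: ω_n = √48.24 = 6.946 rad/s and 2ζω_n = 8.4, so ζ = 8.4/(2·6.946) = 0.605.

ζ = 0.605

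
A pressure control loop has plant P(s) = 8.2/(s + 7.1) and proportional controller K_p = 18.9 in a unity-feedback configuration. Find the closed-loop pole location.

s = -162.1

Closed-loop transfer function: T(s) = K_p·P(s)/(1 + K_p·P(s)) = 155/(s + 7.1 + 155) = 155/(s + 162.1).
The closed-loop pole is at s = −162.1.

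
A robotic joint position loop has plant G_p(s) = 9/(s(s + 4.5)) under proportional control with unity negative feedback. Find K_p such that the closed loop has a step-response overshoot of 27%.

From %OS = 100·exp(−πζ/√(1−ζ²)) = 27%, ζ = −ln(0.27)/√(π²+ln²(0.27)) = 0.3847.
Characteristic equation s² + 4.5s + 9K_p = 0 gives ζ = 4.5/(2√(9K_p)).
Setting ζ = 0.3847: √(9K_p) = 4.5/(2·0.3847) = 5.849, so K_p = 34.21/9 = 3.8.

K_p = 3.8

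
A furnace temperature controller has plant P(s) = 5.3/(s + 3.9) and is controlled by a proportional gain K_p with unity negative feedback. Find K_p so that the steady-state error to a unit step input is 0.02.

K_p = 36.1

The loop is type 0, so e_ss(step) = 1/(1 + K_pos) with K_pos = K_p·P(0).
P(0) = 1.359. Require 1/(1 + K_p·1.359) = 0.02, so 1 + 1.359·K_p = 50.
K_p = (50 − 1)/1.359 = 36.1.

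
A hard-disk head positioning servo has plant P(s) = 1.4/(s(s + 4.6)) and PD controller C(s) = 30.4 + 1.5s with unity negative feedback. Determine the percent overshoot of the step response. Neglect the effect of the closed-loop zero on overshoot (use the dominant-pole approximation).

Forward path: (30.4 + 1.5s)·1.4/(s(s+4.6)). The closed-loop characteristic equation is s² + (4.6 + 1.4·1.5)s + 1.4·30.4 = 0.
That is s² + 6.7s + 42.56 = 0, so ω_n = 6.524 rad/s and ζ = 6.7/(2·6.524) = 0.5135.
%OS = 100·exp(−πζ/√(1−ζ²)) = 15.3%.

15.3%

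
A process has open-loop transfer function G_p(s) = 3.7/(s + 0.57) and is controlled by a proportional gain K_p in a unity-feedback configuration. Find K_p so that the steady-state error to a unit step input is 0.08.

Steady-state error for a unit step on this type-0 loop is 1/(1 + K_p·G_p(0)).
G_p(0) = 6.491. Require 1/(1 + K_p·6.491) = 0.08, so 1 + 6.491·K_p = 12.5.
K_p = (12.5 − 1)/6.491 = 1.77.

K_p = 1.77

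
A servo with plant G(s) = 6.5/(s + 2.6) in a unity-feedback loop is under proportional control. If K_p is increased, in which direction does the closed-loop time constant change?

decrease

Closed-loop pole is at s = −(2.6+K_p·6.5); larger K_p moves it further left, so τ = 1/(2.6+K_p·6.5) decreases.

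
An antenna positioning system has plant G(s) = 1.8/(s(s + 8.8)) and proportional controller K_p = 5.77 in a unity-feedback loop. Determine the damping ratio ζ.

ζ = 1.37

1 + K_p·G(s) = 0 gives s² + 8.8s + 10.39 = 0.
Matching s² + 2ζω_n s + ω_n²: ω_n = √10.39 = 3.223 rad/s and 2ζω_n = 8.8, so ζ = 8.8/(2·3.223) = 1.37.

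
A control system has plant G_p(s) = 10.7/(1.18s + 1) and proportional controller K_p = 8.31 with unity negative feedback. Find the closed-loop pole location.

Closed loop: T(s) = K_p·G_p/(1+K_p·G_p) = 88.92/(1.18s + 1 + 88.92), with pole at s = −(1 + 88.92)/1.18 = −76.2.

s = -76.2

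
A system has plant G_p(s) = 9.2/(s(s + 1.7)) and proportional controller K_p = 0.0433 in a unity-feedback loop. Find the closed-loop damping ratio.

With unity feedback the closed-loop characteristic equation is s² + 1.7s + 0.0433·9.2 = s² + 1.7s + 0.3984 = 0.
So ω_n² = 0.3984 ⇒ ω_n = 0.6312 rad/s, and ζ = 1.7/(2ω_n) = 1.35.

ζ = 1.35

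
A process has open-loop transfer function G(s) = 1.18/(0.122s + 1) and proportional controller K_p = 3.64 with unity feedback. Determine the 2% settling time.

T_s ≈ 0.0922 s

Closed loop: T(s) = K_p·G/(1+K_p·G) = 4.295/(0.122s + 1 + 4.295), with pole at s = −(1 + 4.295)/0.122 = −43.4.
τ = 1/43.4 = 0.02304 s, so 2% settling time ≈ 4τ = 0.0922 s.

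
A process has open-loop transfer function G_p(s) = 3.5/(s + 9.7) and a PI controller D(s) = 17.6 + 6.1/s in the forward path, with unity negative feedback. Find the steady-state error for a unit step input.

0

The open loop D(s)G_p(s) has a pole at the origin (type 1), so the static position error constant is infinite and e_ss = 1/(1+∞) = 0.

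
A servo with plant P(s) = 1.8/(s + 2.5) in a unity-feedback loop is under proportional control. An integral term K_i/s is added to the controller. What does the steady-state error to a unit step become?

The integrator makes K_pos = lim_{s→0} C(s)G(s) infinite, so e_ss = 1/(1+K_pos) = 0.

0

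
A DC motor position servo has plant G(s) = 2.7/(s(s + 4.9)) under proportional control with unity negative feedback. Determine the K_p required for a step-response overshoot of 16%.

K_p = 8.76

From %OS = 100·exp(−πζ/√(1−ζ²)) = 16%, ζ = −ln(0.16)/√(π²+ln²(0.16)) = 0.5039.
Characteristic equation s² + 4.9s + 2.7K_p = 0 gives ζ = 4.9/(2√(2.7K_p)).
Setting ζ = 0.5039: √(2.7K_p) = 4.9/(2·0.5039) = 4.862, so K_p = 23.64/2.7 = 8.76.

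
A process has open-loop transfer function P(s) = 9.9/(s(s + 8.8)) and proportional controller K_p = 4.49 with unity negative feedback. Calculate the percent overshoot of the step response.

6.33%

From 1 + K_pP(s) = 0: s² + 8.8s + 44.45 = 0 ⇒ ω_n = 6.667, ζ = 0.66.
%OS = 100·exp(−πζ/√(1−ζ²)) = 100·exp(−π·0.66/√0.5645) = 6.33%.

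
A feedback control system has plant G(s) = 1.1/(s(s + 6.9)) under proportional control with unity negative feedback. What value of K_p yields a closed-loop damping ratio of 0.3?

K_p = 120

Closed-loop characteristic equation: s² + 6.9s + K_p·1.1 = 0.
So ω_n = √(1.1K_p) and 2ζω_n = 6.9, giving ζ = 6.9/(2√(1.1K_p)).
Setting ζ = 0.3: √(1.1K_p) = 6.9/(2·0.3) = 11.5, so K_p = 132.3/1.1 = 120.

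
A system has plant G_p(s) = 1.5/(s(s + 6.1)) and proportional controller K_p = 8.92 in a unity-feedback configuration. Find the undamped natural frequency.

ω_n = 3.66 rad/s

With unity feedback the closed-loop characteristic equation is s² + 6.1s + 8.92·1.5 = s² + 6.1s + 13.38 = 0.
Matching s² + 2ζω_n s + ω_n²: ω_n = √13.38 = 3.658 rad/s and 2ζω_n = 6.1, so ζ = 6.1/(2·3.658) = 0.834.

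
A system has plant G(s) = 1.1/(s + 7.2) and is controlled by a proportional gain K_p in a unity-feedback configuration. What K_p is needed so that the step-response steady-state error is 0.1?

K_p = 58.9

The loop is type 0, so e_ss(step) = 1/(1 + K_pos) with K_pos = K_p·G(0).
G(0) = 0.1528. Require 1/(1 + K_p·0.1528) = 0.1, so 1 + 0.1528·K_p = 10.
K_p = (10 − 1)/0.1528 = 58.9.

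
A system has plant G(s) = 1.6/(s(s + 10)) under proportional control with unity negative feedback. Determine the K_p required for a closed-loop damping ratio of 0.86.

Closed-loop characteristic equation: s² + 10s + K_p·1.6 = 0.
So ω_n = √(1.6K_p) and 2ζω_n = 10, giving ζ = 10/(2√(1.6K_p)).
Setting ζ = 0.86: √(1.6K_p) = 10/(2·0.86) = 5.814, so K_p = 33.8/1.6 = 21.1.

K_p = 21.1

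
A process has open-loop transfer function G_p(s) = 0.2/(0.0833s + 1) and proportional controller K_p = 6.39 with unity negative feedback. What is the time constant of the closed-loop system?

Closed loop: T(s) = K_p·G_p/(1+K_p·G_p) = 1.278/(0.0833s + 1 + 1.278), with pole at s = −(1 + 1.278)/0.0833 = −27.35.
Closed-loop time constant τ = 1/27.35 = 0.0366 s.

τ = 0.0366 s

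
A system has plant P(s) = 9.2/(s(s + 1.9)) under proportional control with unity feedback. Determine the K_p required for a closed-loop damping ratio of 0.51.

Closed-loop characteristic equation: s² + 1.9s + K_p·9.2 = 0.
So ω_n = √(9.2K_p) and 2ζω_n = 1.9, giving ζ = 1.9/(2√(9.2K_p)).
Setting ζ = 0.51: √(9.2K_p) = 1.9/(2·0.51) = 1.863, so K_p = 3.47/9.2 = 0.377.

K_p = 0.377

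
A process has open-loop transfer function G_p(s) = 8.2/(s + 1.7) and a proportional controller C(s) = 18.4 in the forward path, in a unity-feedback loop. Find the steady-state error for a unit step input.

The loop is type 0. Static position error constant K_pos = C(0)·G_p(0) = 18.4·4.824 = 88.75.
Steady-state error to a unit step: e_ss = 1/(1+K_pos) = 1/89.75 = 0.0111.

0.0111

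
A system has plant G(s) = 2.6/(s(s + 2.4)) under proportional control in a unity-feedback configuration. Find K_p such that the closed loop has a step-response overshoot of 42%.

From %OS = 100·exp(−πζ/√(1−ζ²)) = 42%, ζ = −ln(0.42)/√(π²+ln²(0.42)) = 0.2662.
Characteristic equation s² + 2.4s + 2.6K_p = 0 gives ζ = 2.4/(2√(2.6K_p)).
Setting ζ = 0.2662: √(2.6K_p) = 2.4/(2·0.2662) = 4.508, so K_p = 20.33/2.6 = 7.82.

K_p = 7.82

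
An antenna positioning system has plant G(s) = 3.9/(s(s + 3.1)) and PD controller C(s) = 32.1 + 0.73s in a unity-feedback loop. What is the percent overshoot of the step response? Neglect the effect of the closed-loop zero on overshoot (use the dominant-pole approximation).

42.1%

Forward path: (32.1 + 0.73s)·3.9/(s(s+3.1)). The closed-loop characteristic equation is s² + (3.1 + 3.9·0.73)s + 3.9·32.1 = 0.
That is s² + 5.947s + 125.2 = 0, so ω_n = 11.19 rad/s and ζ = 5.947/(2·11.19) = 0.2658.
%OS = 100·exp(−πζ/√(1−ζ²)) = 42.1%.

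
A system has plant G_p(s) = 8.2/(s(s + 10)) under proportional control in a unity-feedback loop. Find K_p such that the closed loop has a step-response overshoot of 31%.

K_p = 25

From %OS = 100·exp(−πζ/√(1−ζ²)) = 31%, ζ = −ln(0.31)/√(π²+ln²(0.31)) = 0.3493.
Characteristic equation s² + 10s + 8.2K_p = 0 gives ζ = 10/(2√(8.2K_p)).
Setting ζ = 0.3493: √(8.2K_p) = 10/(2·0.3493) = 14.31, so K_p = 204.9/8.2 = 25.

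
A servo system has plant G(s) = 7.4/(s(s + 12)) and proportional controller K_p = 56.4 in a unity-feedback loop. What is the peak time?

T_p = 0.161 s

The closed-loop denominator s² + 12s + 417.4 gives ω_n = √417.4 = 20.43 and ζ = 12/(2ω_n) = 0.2937.
Damped frequency ω_d = ω_n√(1−ζ²) = 19.53 rad/s, so peak time T_p = π/ω_d = 0.161 s.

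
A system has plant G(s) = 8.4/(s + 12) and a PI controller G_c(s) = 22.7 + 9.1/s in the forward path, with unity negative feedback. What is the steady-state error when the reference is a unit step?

The open loop G_c(s)G(s) has a pole at the origin (type 1), so the static position error constant is infinite and e_ss = 1/(1+∞) = 0.

0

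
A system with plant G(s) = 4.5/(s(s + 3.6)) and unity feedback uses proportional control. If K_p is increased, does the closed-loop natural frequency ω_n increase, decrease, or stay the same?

ω_n = √(4.5·K_p), which grows with K_p.

increase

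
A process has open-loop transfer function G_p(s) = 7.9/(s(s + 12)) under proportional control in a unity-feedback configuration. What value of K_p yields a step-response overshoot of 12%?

From %OS = 100·exp(−πζ/√(1−ζ²)) = 12%, ζ = −ln(0.12)/√(π²+ln²(0.12)) = 0.5594.
Characteristic equation s² + 12s + 7.9K_p = 0 gives ζ = 12/(2√(7.9K_p)).
Setting ζ = 0.5594: √(7.9K_p) = 12/(2·0.5594) = 10.73, so K_p = 115/7.9 = 14.6.

K_p = 14.6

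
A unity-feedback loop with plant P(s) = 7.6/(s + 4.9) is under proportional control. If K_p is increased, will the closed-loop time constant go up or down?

Closed-loop pole is at s = −(4.9+K_p·7.6); larger K_p moves it further left, so τ = 1/(4.9+K_p·7.6) decreases.

decrease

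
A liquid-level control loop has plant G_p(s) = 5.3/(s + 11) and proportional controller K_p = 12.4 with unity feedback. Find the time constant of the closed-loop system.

τ = 0.013 s

Closed-loop transfer function: T(s) = K_p·G_p(s)/(1 + K_p·G_p(s)) = 65.72/(s + 11 + 65.72) = 65.72/(s + 76.72).
Time constant τ = 1/76.72 = 0.013 s.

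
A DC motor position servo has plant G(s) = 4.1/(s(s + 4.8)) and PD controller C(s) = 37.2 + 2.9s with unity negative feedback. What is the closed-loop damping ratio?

Forward path: (37.2 + 2.9s)·4.1/(s(s+4.8)). The closed-loop characteristic equation is s² + (4.8 + 4.1·2.9)s + 4.1·37.2 = 0.
That is s² + 16.69s + 152.5 = 0, so ω_n = 12.35 rad/s and ζ = 16.69/(2·12.35) = 0.6757.

ζ = 0.676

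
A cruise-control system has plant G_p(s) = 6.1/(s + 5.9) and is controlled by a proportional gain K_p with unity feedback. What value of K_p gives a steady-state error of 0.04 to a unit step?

K_p = 23.2

For a type-0 loop with proportional control, e_ss = 1/(1 + K_p·G_p(0)).
G_p(0) = 1.034. Require 1/(1 + K_p·1.034) = 0.04, so 1 + 1.034·K_p = 25.
K_p = (25 − 1)/1.034 = 23.2.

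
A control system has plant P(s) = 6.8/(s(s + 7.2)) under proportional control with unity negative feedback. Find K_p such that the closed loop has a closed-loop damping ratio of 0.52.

K_p = 7.05

Closed-loop characteristic equation: s² + 7.2s + K_p·6.8 = 0.
So ω_n = √(6.8K_p) and 2ζω_n = 7.2, giving ζ = 7.2/(2√(6.8K_p)).
Setting ζ = 0.52: √(6.8K_p) = 7.2/(2·0.52) = 6.923, so K_p = 47.93/6.8 = 7.05.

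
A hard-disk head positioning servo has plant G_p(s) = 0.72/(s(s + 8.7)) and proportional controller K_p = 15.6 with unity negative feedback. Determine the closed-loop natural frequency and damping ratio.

1 + K_p·G_p(s) = 0 gives s² + 8.7s + 11.23 = 0.
Matching s² + 2ζω_n s + ω_n²: ω_n = √11.23 = 3.351 rad/s and 2ζω_n = 8.7, so ζ = 8.7/(2·3.351) = 1.3.

ω_n = 3.35 rad/s, ζ = 1.3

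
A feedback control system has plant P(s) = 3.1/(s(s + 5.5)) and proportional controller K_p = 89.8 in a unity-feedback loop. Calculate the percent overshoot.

From 1 + K_pP(s) = 0: s² + 5.5s + 278.4 = 0 ⇒ ω_n = 16.68, ζ = 0.1648.
%OS = 100·exp(−πζ/√(1−ζ²)) = 100·exp(−π·0.1648/√0.9728) = 59.2%.

59.2%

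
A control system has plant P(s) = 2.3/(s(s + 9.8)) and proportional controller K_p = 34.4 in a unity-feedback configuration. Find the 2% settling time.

T_s ≈ 0.816 s

Closed-loop characteristic equation: s² + 9.8s + 79.12 = 0, so ω_n = 8.895 rad/s and ζ = 9.8/(2·8.895) = 0.5509.
2% settling time T_s ≈ 4/(ζω_n) = 4/4.9 = 0.816 s.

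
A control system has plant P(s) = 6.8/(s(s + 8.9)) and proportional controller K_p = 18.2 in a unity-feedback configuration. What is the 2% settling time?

Closed-loop characteristic equation: s² + 8.9s + 123.8 = 0, so ω_n = 11.12 rad/s and ζ = 8.9/(2·11.12) = 0.4.
2% settling time T_s ≈ 4/(ζω_n) = 4/4.45 = 0.899 s.

T_s ≈ 0.899 s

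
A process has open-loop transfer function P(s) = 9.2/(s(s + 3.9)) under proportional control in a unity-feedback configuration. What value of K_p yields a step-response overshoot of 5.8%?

From %OS = 100·exp(−πζ/√(1−ζ²)) = 5.8%, ζ = −ln(0.058)/√(π²+ln²(0.058)) = 0.6716.
Characteristic equation s² + 3.9s + 9.2K_p = 0 gives ζ = 3.9/(2√(9.2K_p)).
Setting ζ = 0.6716: √(9.2K_p) = 3.9/(2·0.6716) = 2.904, so K_p = 8.432/9.2 = 0.916.

K_p = 0.916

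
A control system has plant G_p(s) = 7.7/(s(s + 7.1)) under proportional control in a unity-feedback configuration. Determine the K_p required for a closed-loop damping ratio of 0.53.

Closed-loop characteristic equation: s² + 7.1s + K_p·7.7 = 0.
So ω_n = √(7.7K_p) and 2ζω_n = 7.1, giving ζ = 7.1/(2√(7.7K_p)).
Setting ζ = 0.53: √(7.7K_p) = 7.1/(2·0.53) = 6.698, so K_p = 44.86/7.7 = 5.83.

K_p = 5.83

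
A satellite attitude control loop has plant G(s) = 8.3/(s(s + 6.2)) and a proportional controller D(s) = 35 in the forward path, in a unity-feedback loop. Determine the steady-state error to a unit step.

The open loop D(s)G(s) has a pole at the origin (type 1), so the static position error constant is infinite and e_ss = 1/(1+∞) = 0.

0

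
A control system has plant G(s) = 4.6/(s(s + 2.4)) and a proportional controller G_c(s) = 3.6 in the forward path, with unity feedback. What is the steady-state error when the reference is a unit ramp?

0.145

The loop has one pole at the origin (type 1). Velocity error constant K_v = lim_{s→0} s·G_c(s)G(s) = 3.6·4.6/2.4 = 6.9.
Steady-state error to a unit ramp: e_ss = 1/K_v = 0.145.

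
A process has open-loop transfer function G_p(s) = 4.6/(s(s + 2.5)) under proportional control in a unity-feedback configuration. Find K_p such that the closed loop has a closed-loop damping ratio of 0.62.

Closed-loop characteristic equation: s² + 2.5s + K_p·4.6 = 0.
So ω_n = √(4.6K_p) and 2ζω_n = 2.5, giving ζ = 2.5/(2√(4.6K_p)).
Setting ζ = 0.62: √(4.6K_p) = 2.5/(2·0.62) = 2.016, so K_p = 4.065/4.6 = 0.884.

K_p = 0.884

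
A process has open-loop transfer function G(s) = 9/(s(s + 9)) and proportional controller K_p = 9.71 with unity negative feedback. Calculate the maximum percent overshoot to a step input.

The closed-loop denominator s² + 9s + 87.39 gives ω_n = √87.39 = 9.348 and ζ = 9/(2ω_n) = 0.4814.
%OS = 100·exp(−πζ/√(1−ζ²)) = 100·exp(−π·0.4814/√0.7683) = 17.8%.

17.8%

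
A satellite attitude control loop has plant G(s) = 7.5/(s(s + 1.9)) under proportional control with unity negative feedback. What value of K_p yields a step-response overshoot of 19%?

K_p = 0.551

From %OS = 100·exp(−πζ/√(1−ζ²)) = 19%, ζ = −ln(0.19)/√(π²+ln²(0.19)) = 0.4673.
Characteristic equation s² + 1.9s + 7.5K_p = 0 gives ζ = 1.9/(2√(7.5K_p)).
Setting ζ = 0.4673: √(7.5K_p) = 1.9/(2·0.4673) = 2.033, so K_p = 4.132/7.5 = 0.551.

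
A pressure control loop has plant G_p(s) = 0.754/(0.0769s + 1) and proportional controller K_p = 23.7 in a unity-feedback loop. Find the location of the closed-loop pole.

Closed loop: T(s) = K_p·G_p/(1+K_p·G_p) = 17.87/(0.0769s + 1 + 17.87), with pole at s = −(1 + 17.87)/0.0769 = −245.4.

s = -245.4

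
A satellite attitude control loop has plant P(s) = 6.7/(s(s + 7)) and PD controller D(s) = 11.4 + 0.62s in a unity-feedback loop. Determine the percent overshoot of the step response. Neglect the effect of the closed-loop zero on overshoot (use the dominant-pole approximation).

Forward path: (11.4 + 0.62s)·6.7/(s(s+7)). The closed-loop characteristic equation is s² + (7 + 6.7·0.62)s + 6.7·11.4 = 0.
That is s² + 11.15s + 76.38 = 0, so ω_n = 8.74 rad/s and ζ = 11.15/(2·8.74) = 0.6381.
%OS = 100·exp(−πζ/√(1−ζ²)) = 7.4%.

7.4%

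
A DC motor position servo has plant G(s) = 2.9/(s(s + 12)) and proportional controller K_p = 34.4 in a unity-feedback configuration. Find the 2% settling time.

T_s ≈ 0.667 s

The closed-loop denominator s² + 12s + 99.76 gives ω_n = √99.76 = 9.988 and ζ = 12/(2ω_n) = 0.6007.
2% settling time T_s ≈ 4/(ζω_n) = 4/6 = 0.667 s.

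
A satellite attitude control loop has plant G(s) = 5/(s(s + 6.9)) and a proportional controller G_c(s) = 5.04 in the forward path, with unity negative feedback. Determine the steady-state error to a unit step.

0

The open loop G_c(s)G(s) has a pole at the origin (type 1), so the static position error constant is infinite and e_ss = 1/(1+∞) = 0.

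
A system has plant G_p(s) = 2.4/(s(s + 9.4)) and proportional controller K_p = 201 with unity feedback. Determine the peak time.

T_p = 0.146 s

The closed-loop denominator s² + 9.4s + 482.4 gives ω_n = √482.4 = 21.96 and ζ = 9.4/(2ω_n) = 0.214.
Damped frequency ω_d = ω_n√(1−ζ²) = 21.45 rad/s, so peak time T_p = π/ω_d = 0.146 s.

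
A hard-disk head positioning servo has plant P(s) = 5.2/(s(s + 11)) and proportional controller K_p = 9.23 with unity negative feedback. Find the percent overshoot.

The closed-loop denominator s² + 11s + 48 gives ω_n = √48 = 6.928 and ζ = 11/(2ω_n) = 0.7939.
%OS = 100·exp(−πζ/√(1−ζ²)) = 100·exp(−π·0.7939/√0.3697) = 1.65%.

1.65%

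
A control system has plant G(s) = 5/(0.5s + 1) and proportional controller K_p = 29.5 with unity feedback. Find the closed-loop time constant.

τ = 0.00337 s

Closed loop: T(s) = K_p·G/(1+K_p·G) = 147.5/(0.5s + 1 + 147.5), with pole at s = −(1 + 147.5)/0.5 = −297.
Closed-loop time constant τ = 1/297 = 0.00337 s.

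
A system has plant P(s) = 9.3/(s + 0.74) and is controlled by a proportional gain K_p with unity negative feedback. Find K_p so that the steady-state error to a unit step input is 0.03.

The loop is type 0, so e_ss(step) = 1/(1 + K_pos) with K_pos = K_p·P(0).
P(0) = 12.57. Require 1/(1 + K_p·12.57) = 0.03, so 1 + 12.57·K_p = 33.33.
K_p = (33.33 − 1)/12.57 = 2.57.

K_p = 2.57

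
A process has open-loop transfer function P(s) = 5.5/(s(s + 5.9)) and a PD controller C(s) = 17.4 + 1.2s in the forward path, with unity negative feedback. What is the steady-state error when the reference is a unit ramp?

The loop has one pole at the origin (type 1). Velocity error constant K_v = lim_{s→0} s·C(s)P(s) = 17.4·5.5/5.9 = 16.22.
Steady-state error to a unit ramp: e_ss = 1/K_v = 0.0617.

0.0617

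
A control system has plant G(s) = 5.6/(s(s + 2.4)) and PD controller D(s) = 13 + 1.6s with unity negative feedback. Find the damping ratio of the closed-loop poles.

ζ = 0.666

Forward path: (13 + 1.6s)·5.6/(s(s+2.4)). The closed-loop characteristic equation is s² + (2.4 + 5.6·1.6)s + 5.6·13 = 0.
That is s² + 11.36s + 72.8 = 0, so ω_n = 8.532 rad/s and ζ = 11.36/(2·8.532) = 0.6657.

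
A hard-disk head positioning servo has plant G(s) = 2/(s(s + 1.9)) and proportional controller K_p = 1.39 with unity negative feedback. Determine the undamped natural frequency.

The closed-loop denominator is s(s+1.9) + 1.39·2 = s² + 1.9s + 2.78.
So ω_n² = 2.78 ⇒ ω_n = 1.667 rad/s, and ζ = 1.9/(2ω_n) = 0.57.

ω_n = 1.67 rad/s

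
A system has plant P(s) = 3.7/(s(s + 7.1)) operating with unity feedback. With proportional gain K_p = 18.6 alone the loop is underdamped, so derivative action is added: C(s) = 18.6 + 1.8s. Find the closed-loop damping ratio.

Forward path: (18.6 + 1.8s)·3.7/(s(s+7.1)). The closed-loop characteristic equation is s² + (7.1 + 3.7·1.8)s + 3.7·18.6 = 0.
That is s² + 13.76s + 68.82 = 0, so ω_n = 8.296 rad/s and ζ = 13.76/(2·8.296) = 0.8293.

ζ = 0.829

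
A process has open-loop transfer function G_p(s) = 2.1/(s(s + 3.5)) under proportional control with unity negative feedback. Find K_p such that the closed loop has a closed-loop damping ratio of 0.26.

Closed-loop characteristic equation: s² + 3.5s + K_p·2.1 = 0.
So ω_n = √(2.1K_p) and 2ζω_n = 3.5, giving ζ = 3.5/(2√(2.1K_p)).
Setting ζ = 0.26: √(2.1K_p) = 3.5/(2·0.26) = 6.731, so K_p = 45.3/2.1 = 21.6.

K_p = 21.6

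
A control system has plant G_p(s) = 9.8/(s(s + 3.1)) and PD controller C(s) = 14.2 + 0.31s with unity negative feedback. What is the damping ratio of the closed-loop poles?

Forward path: (14.2 + 0.31s)·9.8/(s(s+3.1)). The closed-loop characteristic equation is s² + (3.1 + 9.8·0.31)s + 9.8·14.2 = 0.
That is s² + 6.138s + 139.2 = 0, so ω_n = 11.8 rad/s and ζ = 6.138/(2·11.8) = 0.2602.

ζ = 0.26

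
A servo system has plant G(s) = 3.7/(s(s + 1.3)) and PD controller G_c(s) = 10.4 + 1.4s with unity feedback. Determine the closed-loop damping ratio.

ζ = 0.522

Forward path: (10.4 + 1.4s)·3.7/(s(s+1.3)). The closed-loop characteristic equation is s² + (1.3 + 3.7·1.4)s + 3.7·10.4 = 0.
That is s² + 6.48s + 38.48 = 0, so ω_n = 6.203 rad/s and ζ = 6.48/(2·6.203) = 0.5223.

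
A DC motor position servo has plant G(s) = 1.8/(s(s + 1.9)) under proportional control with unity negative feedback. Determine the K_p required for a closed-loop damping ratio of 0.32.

K_p = 4.9

Closed-loop characteristic equation: s² + 1.9s + K_p·1.8 = 0.
So ω_n = √(1.8K_p) and 2ζω_n = 1.9, giving ζ = 1.9/(2√(1.8K_p)).
Setting ζ = 0.32: √(1.8K_p) = 1.9/(2·0.32) = 2.969, so K_p = 8.813/1.8 = 4.9.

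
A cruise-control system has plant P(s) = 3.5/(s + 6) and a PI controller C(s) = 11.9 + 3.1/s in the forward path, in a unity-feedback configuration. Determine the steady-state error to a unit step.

The open loop C(s)P(s) has a pole at the origin (type 1), so the static position error constant is infinite and e_ss = 1/(1+∞) = 0.

0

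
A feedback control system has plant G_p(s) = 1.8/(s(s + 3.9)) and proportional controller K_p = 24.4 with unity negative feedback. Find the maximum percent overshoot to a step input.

38%

From 1 + K_pG_p(s) = 0: s² + 3.9s + 43.92 = 0 ⇒ ω_n = 6.627, ζ = 0.2942.
%OS = 100·exp(−πζ/√(1−ζ²)) = 100·exp(−π·0.2942/√0.9134) = 38%.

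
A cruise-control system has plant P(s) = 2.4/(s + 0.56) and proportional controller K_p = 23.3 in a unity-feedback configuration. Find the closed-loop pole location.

s = -56.48

Closed-loop transfer function: T(s) = K_p·P(s)/(1 + K_p·P(s)) = 55.92/(s + 0.56 + 55.92) = 55.92/(s + 56.48).
The closed-loop pole is at s = −56.48.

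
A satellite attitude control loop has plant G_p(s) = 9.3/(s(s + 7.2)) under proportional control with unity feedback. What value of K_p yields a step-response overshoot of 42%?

K_p = 19.7

From %OS = 100·exp(−πζ/√(1−ζ²)) = 42%, ζ = −ln(0.42)/√(π²+ln²(0.42)) = 0.2662.
Characteristic equation s² + 7.2s + 9.3K_p = 0 gives ζ = 7.2/(2√(9.3K_p)).
Setting ζ = 0.2662: √(9.3K_p) = 7.2/(2·0.2662) = 13.53, so K_p = 182.9/9.3 = 19.7.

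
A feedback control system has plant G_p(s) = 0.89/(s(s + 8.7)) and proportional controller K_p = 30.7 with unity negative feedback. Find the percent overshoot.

0.896%

From 1 + K_pG_p(s) = 0: s² + 8.7s + 27.32 = 0 ⇒ ω_n = 5.227, ζ = 0.8322.
%OS = 100·exp(−πζ/√(1−ζ²)) = 100·exp(−π·0.8322/√0.3075) = 0.896%.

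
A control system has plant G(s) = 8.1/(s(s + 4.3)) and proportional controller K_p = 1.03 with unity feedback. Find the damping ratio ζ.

ζ = 0.744

The closed-loop denominator is s(s+4.3) + 1.03·8.1 = s² + 4.3s + 8.343.
So ω_n² = 8.343 ⇒ ω_n = 2.888 rad/s, and ζ = 4.3/(2ω_n) = 0.744.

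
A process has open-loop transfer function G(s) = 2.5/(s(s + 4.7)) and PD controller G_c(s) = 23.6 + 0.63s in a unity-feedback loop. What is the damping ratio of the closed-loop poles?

ζ = 0.408

Forward path: (23.6 + 0.63s)·2.5/(s(s+4.7)). The closed-loop characteristic equation is s² + (4.7 + 2.5·0.63)s + 2.5·23.6 = 0.
That is s² + 6.275s + 59 = 0, so ω_n = 7.681 rad/s and ζ = 6.275/(2·7.681) = 0.4085.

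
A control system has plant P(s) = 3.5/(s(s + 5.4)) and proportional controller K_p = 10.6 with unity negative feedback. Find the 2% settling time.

The closed-loop denominator s² + 5.4s + 37.1 gives ω_n = √37.1 = 6.091 and ζ = 5.4/(2ω_n) = 0.4433.
2% settling time T_s ≈ 4/(ζω_n) = 4/2.7 = 1.48 s.

T_s ≈ 1.48 s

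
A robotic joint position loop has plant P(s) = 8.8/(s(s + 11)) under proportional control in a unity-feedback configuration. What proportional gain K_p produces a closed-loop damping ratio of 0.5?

K_p = 13.7

Closed-loop characteristic equation: s² + 11s + K_p·8.8 = 0.
So ω_n = √(8.8K_p) and 2ζω_n = 11, giving ζ = 11/(2√(8.8K_p)).
Setting ζ = 0.5: √(8.8K_p) = 11/(2·0.5) = 11, so K_p = 121/8.8 = 13.7.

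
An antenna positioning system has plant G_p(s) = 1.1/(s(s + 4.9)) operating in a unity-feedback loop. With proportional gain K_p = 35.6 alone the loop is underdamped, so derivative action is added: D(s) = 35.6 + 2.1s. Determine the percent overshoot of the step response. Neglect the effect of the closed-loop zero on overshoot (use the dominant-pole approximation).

Forward path: (35.6 + 2.1s)·1.1/(s(s+4.9)). The closed-loop characteristic equation is s² + (4.9 + 1.1·2.1)s + 1.1·35.6 = 0.
That is s² + 7.21s + 39.16 = 0, so ω_n = 6.258 rad/s and ζ = 7.21/(2·6.258) = 0.5761.
%OS = 100·exp(−πζ/√(1−ζ²)) = 10.9%.

10.9%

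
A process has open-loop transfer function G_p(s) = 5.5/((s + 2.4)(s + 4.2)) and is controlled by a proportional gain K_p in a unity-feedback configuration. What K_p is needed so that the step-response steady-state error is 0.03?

K_p = 59.3

The loop is type 0, so e_ss(step) = 1/(1 + K_pos) with K_pos = K_p·G_p(0).
G_p(0) = 0.5456. Require 1/(1 + K_p·0.5456) = 0.03, so 1 + 0.5456·K_p = 33.33.
K_p = (33.33 − 1)/0.5456 = 59.3.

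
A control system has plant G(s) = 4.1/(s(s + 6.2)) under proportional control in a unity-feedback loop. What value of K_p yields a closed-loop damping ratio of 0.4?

K_p = 14.6

Closed-loop characteristic equation: s² + 6.2s + K_p·4.1 = 0.
So ω_n = √(4.1K_p) and 2ζω_n = 6.2, giving ζ = 6.2/(2√(4.1K_p)).
Setting ζ = 0.4: √(4.1K_p) = 6.2/(2·0.4) = 7.75, so K_p = 60.06/4.1 = 14.6.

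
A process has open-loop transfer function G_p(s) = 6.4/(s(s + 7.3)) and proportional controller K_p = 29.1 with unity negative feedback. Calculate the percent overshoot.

41.8%

The closed-loop denominator s² + 7.3s + 186.2 gives ω_n = √186.2 = 13.65 and ζ = 7.3/(2ω_n) = 0.2675.
%OS = 100·exp(−πζ/√(1−ζ²)) = 100·exp(−π·0.2675/√0.9285) = 41.8%.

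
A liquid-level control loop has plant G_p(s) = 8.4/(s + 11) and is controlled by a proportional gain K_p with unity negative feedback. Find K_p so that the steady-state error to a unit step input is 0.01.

The loop is type 0, so e_ss(step) = 1/(1 + K_pos) with K_pos = K_p·G_p(0).
G_p(0) = 0.7636. Require 1/(1 + K_p·0.7636) = 0.01, so 1 + 0.7636·K_p = 100.
K_p = (100 − 1)/0.7636 = 130.

K_p = 130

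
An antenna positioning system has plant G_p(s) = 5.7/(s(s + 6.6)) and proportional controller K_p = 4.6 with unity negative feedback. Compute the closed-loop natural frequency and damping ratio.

ω_n = 5.12 rad/s, ζ = 0.644

The closed-loop denominator is s(s+6.6) + 4.6·5.7 = s² + 6.6s + 26.22.
So ω_n² = 26.22 ⇒ ω_n = 5.121 rad/s, and ζ = 6.6/(2ω_n) = 0.644.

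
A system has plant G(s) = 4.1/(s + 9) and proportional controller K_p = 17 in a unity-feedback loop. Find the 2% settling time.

T_s ≈ 0.0508 s

Closed-loop transfer function: T(s) = K_p·G(s)/(1 + K_p·G(s)) = 69.7/(s + 9 + 69.7) = 69.7/(s + 78.7).
Time constant τ = 1/78.7 = 0.01271 s, so the 2% settling time is about 4τ = 0.0508 s.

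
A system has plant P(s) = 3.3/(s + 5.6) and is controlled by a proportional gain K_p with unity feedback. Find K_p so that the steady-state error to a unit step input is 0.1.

The loop is type 0, so e_ss(step) = 1/(1 + K_pos) with K_pos = K_p·P(0).
P(0) = 0.5893. Require 1/(1 + K_p·0.5893) = 0.1, so 1 + 0.5893·K_p = 10.
K_p = (10 − 1)/0.5893 = 15.3.

K_p = 15.3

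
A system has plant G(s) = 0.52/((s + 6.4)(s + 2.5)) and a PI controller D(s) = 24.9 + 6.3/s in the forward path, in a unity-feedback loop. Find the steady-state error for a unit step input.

The open loop D(s)G(s) has a pole at the origin (type 1), so the static position error constant is infinite and e_ss = 1/(1+∞) = 0.

0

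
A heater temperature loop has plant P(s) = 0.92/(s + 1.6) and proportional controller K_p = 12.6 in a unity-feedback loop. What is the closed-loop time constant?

τ = 0.0758 s

Closed-loop transfer function: T(s) = K_p·P(s)/(1 + K_p·P(s)) = 11.59/(s + 1.6 + 11.59) = 11.59/(s + 13.19).
Time constant τ = 1/13.19 = 0.0758 s.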